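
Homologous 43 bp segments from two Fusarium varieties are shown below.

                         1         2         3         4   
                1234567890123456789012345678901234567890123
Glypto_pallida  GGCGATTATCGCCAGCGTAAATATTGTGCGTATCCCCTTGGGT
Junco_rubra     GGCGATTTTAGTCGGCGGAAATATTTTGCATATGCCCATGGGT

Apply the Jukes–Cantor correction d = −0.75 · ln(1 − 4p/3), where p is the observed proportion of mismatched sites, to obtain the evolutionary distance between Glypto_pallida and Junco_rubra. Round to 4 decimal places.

The sequences differ at positions 8 (A/T), 10 (C/A), 12 (C/T), 14 (A/G), 18 (T/G), 26 (G/T), 30 (G/A), 34 (C/G), 38 (T/A).
p = 9/43 = 0.209302.
d = −0.75 · ln(1 − (4/3)·0.209302) = −0.75 · ln(0.720931) = −0.75 · (-0.327212) = 0.2454.

0.2454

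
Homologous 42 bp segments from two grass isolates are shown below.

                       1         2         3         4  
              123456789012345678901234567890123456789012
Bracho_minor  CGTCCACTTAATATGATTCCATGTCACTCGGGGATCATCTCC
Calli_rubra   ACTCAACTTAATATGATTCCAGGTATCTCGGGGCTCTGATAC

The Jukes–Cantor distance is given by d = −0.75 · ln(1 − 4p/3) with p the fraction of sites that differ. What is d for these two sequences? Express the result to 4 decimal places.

Mismatches occur at site 1 (C/A), site 2 (G/C), site 5 (C/A), site 22 (T/G), site 25 (C/A), site 26 (A/T), site 34 (A/C), site 37 (A/T), site 38 (T/G), site 39 (C/A), site 41 (C/A).
p = 11/42 = 0.261905.
d = −0.75 · ln(1 − (4/3)·0.261905) = −0.75 · ln(0.650793) = −0.75 · (-0.429564) = 0.3222.

0.3222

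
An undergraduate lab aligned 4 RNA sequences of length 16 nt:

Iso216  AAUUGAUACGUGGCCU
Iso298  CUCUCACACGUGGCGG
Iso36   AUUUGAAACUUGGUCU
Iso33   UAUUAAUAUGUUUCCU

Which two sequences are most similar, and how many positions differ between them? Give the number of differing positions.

4

Pairwise Hamming distances:
  Iso216 vs Iso298: 7
  Iso216 vs Iso36: 4
  Iso216 vs Iso33: 5
  Iso298 vs Iso36: 8
  Iso298 vs Iso33: 10
  Iso36 vs Iso33: 9
The smallest is 4, between Iso216 and Iso36.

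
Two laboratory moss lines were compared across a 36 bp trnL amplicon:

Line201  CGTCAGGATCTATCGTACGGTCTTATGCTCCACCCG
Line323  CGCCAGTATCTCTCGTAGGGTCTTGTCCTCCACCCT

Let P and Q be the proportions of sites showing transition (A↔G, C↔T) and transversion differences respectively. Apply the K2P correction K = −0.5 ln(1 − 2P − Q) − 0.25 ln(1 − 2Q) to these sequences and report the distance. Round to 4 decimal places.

0.2252

Mismatches occur at site 3 (T/C, transition), site 7 (G/T, transversion), site 12 (A/C, transversion), site 18 (C/G, transversion), site 25 (A/G, transition), site 27 (G/C, transversion), site 36 (G/T, transversion).
Of the 7 differences, 2 transitions and 5 transversions over 36 sites: P = 2/36 = 0.055556, Q = 5/36 = 0.138889.
d = −0.5·ln(0.749999) − 0.25·ln(0.722222) = −0.5·(-0.287683) − 0.25·(-0.325423) = 0.2252.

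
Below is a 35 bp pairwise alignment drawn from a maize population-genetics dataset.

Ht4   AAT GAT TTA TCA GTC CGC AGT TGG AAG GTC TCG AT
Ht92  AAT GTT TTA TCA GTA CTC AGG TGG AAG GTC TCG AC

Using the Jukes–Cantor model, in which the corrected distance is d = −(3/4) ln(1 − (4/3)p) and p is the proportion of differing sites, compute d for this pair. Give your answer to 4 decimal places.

The sequences differ at positions 5 (A/T), 15 (C/A), 17 (G/T), 21 (T/G), 35 (T/C).
p = 5/35 = 0.142857.
d = −0.75 · ln(1 − (4/3)·0.142857) = −0.75 · ln(0.809524) = −0.75 · (-0.211309) = 0.1585.

0.1585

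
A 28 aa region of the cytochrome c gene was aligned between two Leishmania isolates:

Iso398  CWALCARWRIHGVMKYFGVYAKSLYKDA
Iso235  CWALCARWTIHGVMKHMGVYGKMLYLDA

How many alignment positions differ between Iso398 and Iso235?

6

Differing sites — 9:R/T; 16:Y/H; 17:F/M; 21:A/G; 23:S/M; 26:K/L.
That gives 6 mismatches out of 28 aligned sites, so the Hamming distance is 6.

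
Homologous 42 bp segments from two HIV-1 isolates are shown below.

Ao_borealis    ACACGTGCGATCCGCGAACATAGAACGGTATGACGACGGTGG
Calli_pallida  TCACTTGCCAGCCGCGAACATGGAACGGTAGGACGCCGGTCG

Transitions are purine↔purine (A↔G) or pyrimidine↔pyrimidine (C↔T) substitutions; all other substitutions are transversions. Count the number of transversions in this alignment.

7

Differing sites — 1:A/T (Tv); 5:G/T (Tv); 9:G/C (Tv); 11:T/G (Tv); 22:A/G (Ti); 31:T/G (Tv); 36:A/C (Tv); 41:G/C (Tv).
Of the 8 differences, 1 transition and 7 transversions, so the answer is 7.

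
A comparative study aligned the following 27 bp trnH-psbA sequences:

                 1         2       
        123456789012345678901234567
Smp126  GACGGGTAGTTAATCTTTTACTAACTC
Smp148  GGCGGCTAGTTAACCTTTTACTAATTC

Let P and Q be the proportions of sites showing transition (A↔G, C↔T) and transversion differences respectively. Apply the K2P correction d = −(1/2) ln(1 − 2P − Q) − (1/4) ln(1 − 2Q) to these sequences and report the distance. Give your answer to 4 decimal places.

The sequences differ at positions 2 (A/G, transition), 6 (G/C, transversion), 14 (T/C, transition), 25 (C/T, transition).
Of the 4 differences, 3 transitions and 1 transversion over 27 sites: P = 3/27 = 0.111111, Q = 1/27 = 0.037037.
d = −0.5·ln(0.740741) − 0.25·ln(0.925926) = −0.5·(-0.300104) − 0.25·(-0.076961) = 0.1693.

0.1693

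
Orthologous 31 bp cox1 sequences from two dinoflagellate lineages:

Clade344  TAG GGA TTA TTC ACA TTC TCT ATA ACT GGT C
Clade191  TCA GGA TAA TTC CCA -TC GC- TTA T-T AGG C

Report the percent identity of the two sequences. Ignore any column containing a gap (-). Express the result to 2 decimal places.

67.86%

Excluding the 3 gap columns leaves 28 comparable sites.
Differing sites — 2:A/C; 3:G/A; 8:T/A; 13:A/C; 19:T/G; 22:A/T; 25:A/T; 28:G/A; 30:T/G.
19 of the 28 comparable sites match, so the percent identity is 19/28 × 100 = 67.86%.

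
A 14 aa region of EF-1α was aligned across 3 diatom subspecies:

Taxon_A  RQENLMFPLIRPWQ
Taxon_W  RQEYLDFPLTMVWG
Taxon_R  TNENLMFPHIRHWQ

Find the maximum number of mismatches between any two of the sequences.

9

Pairwise Hamming distances:
  Taxon_A vs Taxon_W: 6
  Taxon_A vs Taxon_R: 4
  Taxon_W vs Taxon_R: 9
The largest is 9, between Taxon_W and Taxon_R.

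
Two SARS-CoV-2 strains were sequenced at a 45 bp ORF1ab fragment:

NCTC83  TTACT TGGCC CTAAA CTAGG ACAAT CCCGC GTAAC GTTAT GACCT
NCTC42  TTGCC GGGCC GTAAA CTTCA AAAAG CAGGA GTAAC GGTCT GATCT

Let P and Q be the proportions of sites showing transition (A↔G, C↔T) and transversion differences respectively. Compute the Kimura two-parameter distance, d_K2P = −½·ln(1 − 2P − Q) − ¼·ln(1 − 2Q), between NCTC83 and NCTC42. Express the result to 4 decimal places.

The sequences differ at positions 3 (A/G, transition), 5 (T/C, transition), 6 (T/G, transversion), 11 (C/G, transversion), 18 (A/T, transversion), 19 (G/C, transversion), 20 (G/A, transition), 22 (C/A, transversion), 25 (T/G, transversion), 27 (C/A, transversion), 28 (C/G, transversion), 30 (C/A, transversion), 37 (T/G, transversion), 39 (A/C, transversion), 43 (C/T, transition).
Of the 15 differences, 4 transitions and 11 transversions over 45 sites: P = 4/45 = 0.088889, Q = 11/45 = 0.244444.
d = −0.5·ln(0.577778) − 0.25·ln(0.511112) = −0.5·(-0.548566) − 0.25·(-0.671167) = 0.4421.

0.4421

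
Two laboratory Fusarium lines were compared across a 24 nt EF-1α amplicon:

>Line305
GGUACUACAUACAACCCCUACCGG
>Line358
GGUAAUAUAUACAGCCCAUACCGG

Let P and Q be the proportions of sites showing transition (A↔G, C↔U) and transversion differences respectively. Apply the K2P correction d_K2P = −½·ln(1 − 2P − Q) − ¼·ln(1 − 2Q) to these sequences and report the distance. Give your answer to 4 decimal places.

0.1894

Mismatches occur at site 5 (C→A, transversion), site 8 (C→U, transition), site 14 (A→G, transition), site 18 (C→A, transversion).
Of the 4 differences, 2 transitions and 2 transversions over 24 sites: P = 2/24 = 0.083333, Q = 2/24 = 0.083333.
d = −0.5·ln(0.750001) − 0.25·ln(0.833334) = −0.5·(-0.287681) − 0.25·(-0.182321) = 0.1894.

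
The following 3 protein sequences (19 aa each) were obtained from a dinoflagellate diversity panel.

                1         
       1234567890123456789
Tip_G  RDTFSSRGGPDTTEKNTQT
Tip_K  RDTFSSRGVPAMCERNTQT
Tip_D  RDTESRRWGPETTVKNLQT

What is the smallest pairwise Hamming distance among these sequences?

Pairwise Hamming distances:
  Tip_G vs Tip_K: 5
  Tip_G vs Tip_D: 6
  Tip_K vs Tip_D: 10
The smallest is 5, between Tip_G and Tip_K.

5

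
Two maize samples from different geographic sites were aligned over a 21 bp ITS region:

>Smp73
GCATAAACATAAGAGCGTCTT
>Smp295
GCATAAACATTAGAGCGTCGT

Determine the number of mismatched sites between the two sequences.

2

Differing sites — 11:A/T; 20:T/G.
That gives 2 mismatches out of 21 aligned sites, so the Hamming distance is 2.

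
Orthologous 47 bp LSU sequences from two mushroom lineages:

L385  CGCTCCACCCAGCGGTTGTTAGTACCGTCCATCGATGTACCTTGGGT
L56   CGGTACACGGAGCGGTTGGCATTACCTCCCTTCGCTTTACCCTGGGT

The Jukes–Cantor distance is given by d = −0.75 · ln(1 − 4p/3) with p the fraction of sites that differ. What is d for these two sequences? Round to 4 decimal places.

The sequences differ at positions 3 (C/G), 5 (C/A), 9 (C/G), 10 (C/G), 19 (T/G), 20 (T/C), 22 (G/T), 27 (G/T), 28 (T/C), 31 (A/T), 35 (A/C), 37 (G/T), 42 (T/C).
p = 13/47 = 0.276596.
d = −0.75 · ln(1 − (4/3)·0.276596) = −0.75 · ln(0.631205) = −0.75 · (-0.460125) = 0.3451.

0.3451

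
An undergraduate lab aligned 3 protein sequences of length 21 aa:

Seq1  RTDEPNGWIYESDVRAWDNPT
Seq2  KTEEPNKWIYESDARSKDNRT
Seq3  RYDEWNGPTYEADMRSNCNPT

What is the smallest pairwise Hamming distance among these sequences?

7

Pairwise Hamming distances:
  Seq1 vs Seq2: 7
  Seq1 vs Seq3: 9
  Seq2 vs Seq3: 12
The smallest is 7, between Seq1 and Seq2.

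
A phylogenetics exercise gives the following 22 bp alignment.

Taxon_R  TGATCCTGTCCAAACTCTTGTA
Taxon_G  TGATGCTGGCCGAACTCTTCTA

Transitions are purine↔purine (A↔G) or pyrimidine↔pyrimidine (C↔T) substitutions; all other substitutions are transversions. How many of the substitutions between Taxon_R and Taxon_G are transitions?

1

Differing sites — 5:C/G (Tv); 9:T/G (Tv); 12:A/G (Ti); 20:G/C (Tv).
Of the 4 differences, 1 transition and 3 transversions, so the answer is 1.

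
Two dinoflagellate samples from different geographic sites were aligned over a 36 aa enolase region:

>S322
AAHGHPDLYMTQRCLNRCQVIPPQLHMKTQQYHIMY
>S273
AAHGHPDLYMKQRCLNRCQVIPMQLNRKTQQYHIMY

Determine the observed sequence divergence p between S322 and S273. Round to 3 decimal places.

0.111

Mismatches occur at site 11 (T/K), site 23 (P/M), site 26 (H/N), site 27 (M/R).
There are 4 differences over 36 sites, so p = 4/36 = 0.111.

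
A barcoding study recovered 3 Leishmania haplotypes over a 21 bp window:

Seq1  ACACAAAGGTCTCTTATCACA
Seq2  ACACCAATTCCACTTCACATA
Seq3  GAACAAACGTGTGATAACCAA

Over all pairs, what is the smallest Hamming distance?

8

Pairwise Hamming distances:
  Seq1 vs Seq2: 8
  Seq1 vs Seq3: 9
  Seq2 vs Seq3: 13
The smallest is 8, between Seq1 and Seq2.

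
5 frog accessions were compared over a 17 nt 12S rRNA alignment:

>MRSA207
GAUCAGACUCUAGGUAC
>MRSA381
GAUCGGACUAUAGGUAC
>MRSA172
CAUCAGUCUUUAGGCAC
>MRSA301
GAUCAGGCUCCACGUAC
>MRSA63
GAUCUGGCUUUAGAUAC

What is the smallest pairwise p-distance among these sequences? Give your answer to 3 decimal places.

0.118

Pairwise Hamming distances:
  MRSA207 vs MRSA381: 2
  MRSA207 vs MRSA172: 4
  MRSA207 vs MRSA301: 3
  MRSA207 vs MRSA63: 4
  MRSA381 vs MRSA172: 5
  MRSA381 vs MRSA301: 5
  MRSA381 vs MRSA63: 4
  MRSA172 vs MRSA301: 6
  MRSA172 vs MRSA63: 5
  MRSA301 vs MRSA63: 5
The smallest is 2 mismatches, between MRSA207 and MRSA381; p = 2/17 = 0.118.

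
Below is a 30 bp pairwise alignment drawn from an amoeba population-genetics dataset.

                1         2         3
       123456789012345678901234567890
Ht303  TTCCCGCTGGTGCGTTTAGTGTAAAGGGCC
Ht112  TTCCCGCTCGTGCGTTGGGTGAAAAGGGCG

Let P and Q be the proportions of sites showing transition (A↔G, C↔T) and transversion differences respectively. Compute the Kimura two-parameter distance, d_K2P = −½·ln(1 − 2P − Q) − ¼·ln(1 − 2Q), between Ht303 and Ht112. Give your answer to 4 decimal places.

Mismatches occur at site 9 (G↔C, transversion), site 17 (T↔G, transversion), site 18 (A↔G, transition), site 22 (T↔A, transversion), site 30 (C↔G, transversion).
Of the 5 differences, 1 transition and 4 transversions over 30 sites: P = 1/30 = 0.033333, Q = 4/30 = 0.133333.
d = −0.5·ln(0.800001) − 0.25·ln(0.733334) = −0.5·(-0.223142) − 0.25·(-0.310154) = 0.1891.

0.1891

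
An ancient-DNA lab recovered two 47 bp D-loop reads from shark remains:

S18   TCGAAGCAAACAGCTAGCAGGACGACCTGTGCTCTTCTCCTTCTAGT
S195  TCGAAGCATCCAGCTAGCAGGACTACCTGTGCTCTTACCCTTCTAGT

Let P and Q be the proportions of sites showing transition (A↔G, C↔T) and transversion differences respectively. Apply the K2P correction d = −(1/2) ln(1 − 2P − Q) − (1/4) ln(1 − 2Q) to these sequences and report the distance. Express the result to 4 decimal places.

0.1149

Differing sites — 9:A/T (Tv); 10:A/C (Tv); 24:G/T (Tv); 37:C/A (Tv); 38:T/C (Ti).
Of the 5 differences, 1 transition and 4 transversions over 47 sites: P = 1/47 = 0.021277, Q = 4/47 = 0.085106.
d = −0.5·ln(0.872340) − 0.25·ln(0.829788) = −0.5·(-0.136576) − 0.25·(-0.186585) = 0.1149.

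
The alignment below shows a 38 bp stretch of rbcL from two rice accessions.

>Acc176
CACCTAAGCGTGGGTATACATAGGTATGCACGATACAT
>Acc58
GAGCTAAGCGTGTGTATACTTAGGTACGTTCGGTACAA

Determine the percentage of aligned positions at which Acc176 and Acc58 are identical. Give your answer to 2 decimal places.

76.32%

Differing sites — 1:C/G; 3:C/G; 13:G/T; 20:A/T; 27:T/C; 29:C/T; 30:A/T; 33:A/G; 38:T/A.
29 of the 38 sites match, so the percent identity is 29/38 × 100 = 76.32%.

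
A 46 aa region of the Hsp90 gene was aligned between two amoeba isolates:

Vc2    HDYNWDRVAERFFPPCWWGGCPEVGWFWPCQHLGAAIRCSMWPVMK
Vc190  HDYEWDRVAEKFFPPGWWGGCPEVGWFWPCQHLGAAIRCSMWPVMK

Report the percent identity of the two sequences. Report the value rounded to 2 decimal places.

93.48%

The sequences differ at positions 4 (N/E), 11 (R/K), 16 (C/G).
43 of the 46 sites match, so the percent identity is 43/46 × 100 = 93.48%.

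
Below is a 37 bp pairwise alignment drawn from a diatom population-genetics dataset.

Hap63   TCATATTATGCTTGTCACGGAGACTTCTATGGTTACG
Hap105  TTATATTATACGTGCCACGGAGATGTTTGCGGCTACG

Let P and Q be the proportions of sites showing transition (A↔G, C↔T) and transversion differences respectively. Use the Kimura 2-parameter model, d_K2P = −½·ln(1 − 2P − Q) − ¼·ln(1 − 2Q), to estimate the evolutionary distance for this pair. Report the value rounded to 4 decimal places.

Differing sites — 2:C/T (Ti); 10:G/A (Ti); 12:T/G (Tv); 15:T/C (Ti); 24:C/T (Ti); 25:T/G (Tv); 27:C/T (Ti); 29:A/G (Ti); 30:T/C (Ti); 33:T/C (Ti).
Of the 10 differences, 8 transitions and 2 transversions over 37 sites: P = 8/37 = 0.216216, Q = 2/37 = 0.054054.
d = −0.5·ln(0.513514) − 0.25·ln(0.891892) = −0.5·(-0.666478) − 0.25·(-0.114410) = 0.3618.

0.3618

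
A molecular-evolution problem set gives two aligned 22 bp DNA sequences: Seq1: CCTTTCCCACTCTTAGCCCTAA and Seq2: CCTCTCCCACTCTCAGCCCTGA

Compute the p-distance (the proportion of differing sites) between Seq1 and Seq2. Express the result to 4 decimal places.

Mismatches occur at site 4 (T↔C), site 14 (T↔C), site 21 (A↔G).
There are 3 differences over 22 sites, so p = 3/22 = 0.1364.

0.1364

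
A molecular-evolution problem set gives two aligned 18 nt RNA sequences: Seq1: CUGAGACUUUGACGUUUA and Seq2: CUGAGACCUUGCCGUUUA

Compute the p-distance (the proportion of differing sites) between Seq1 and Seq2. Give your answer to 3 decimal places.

0.111

Mismatches occur at site 8 (U↔C), site 12 (A↔C).
There are 2 differences over 18 sites, so p = 2/18 = 0.111.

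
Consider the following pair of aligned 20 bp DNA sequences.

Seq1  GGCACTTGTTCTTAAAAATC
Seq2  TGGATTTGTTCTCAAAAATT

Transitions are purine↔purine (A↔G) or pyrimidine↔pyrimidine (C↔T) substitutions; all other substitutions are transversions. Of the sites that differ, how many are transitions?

Mismatches occur at site 1 (G→T, transversion), site 3 (C→G, transversion), site 5 (C→T, transition), site 13 (T→C, transition), site 20 (C→T, transition).
Of the 5 differences, 3 transitions and 2 transversions, so the answer is 3.

3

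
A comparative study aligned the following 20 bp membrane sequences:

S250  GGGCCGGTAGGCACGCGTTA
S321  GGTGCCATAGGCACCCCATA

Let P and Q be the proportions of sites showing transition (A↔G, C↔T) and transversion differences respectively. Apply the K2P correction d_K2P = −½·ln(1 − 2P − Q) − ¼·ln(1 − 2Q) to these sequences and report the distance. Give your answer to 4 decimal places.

The sequences differ at positions 3 (G/T, transversion), 4 (C/G, transversion), 6 (G/C, transversion), 7 (G/A, transition), 15 (G/C, transversion), 17 (G/C, transversion), 18 (T/A, transversion).
Of the 7 differences, 1 transition and 6 transversions over 20 sites: P = 1/20 = 0.050000, Q = 6/20 = 0.300000.
d = −0.5·ln(0.600000) − 0.25·ln(0.400000) = −0.5·(-0.510826) − 0.25·(-0.916291) = 0.4845.

0.4845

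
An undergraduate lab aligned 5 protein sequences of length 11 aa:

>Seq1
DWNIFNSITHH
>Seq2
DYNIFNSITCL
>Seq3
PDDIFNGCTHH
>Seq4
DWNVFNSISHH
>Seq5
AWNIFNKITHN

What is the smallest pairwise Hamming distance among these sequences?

2

Pairwise Hamming distances:
  Seq1 vs Seq2: 3
  Seq1 vs Seq3: 5
  Seq1 vs Seq4: 2
  Seq1 vs Seq5: 3
  Seq2 vs Seq3: 7
  Seq2 vs Seq4: 5
  Seq2 vs Seq5: 5
  Seq3 vs Seq4: 7
  Seq3 vs Seq5: 6
  Seq4 vs Seq5: 5
The smallest is 2, between Seq1 and Seq4.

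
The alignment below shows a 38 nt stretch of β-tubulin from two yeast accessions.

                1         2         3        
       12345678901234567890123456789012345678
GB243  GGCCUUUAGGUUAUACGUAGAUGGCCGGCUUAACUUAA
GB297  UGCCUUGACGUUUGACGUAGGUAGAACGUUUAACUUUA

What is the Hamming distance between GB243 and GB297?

12

Differing sites — 1:G/U; 7:U/G; 9:G/C; 13:A/U; 14:U/G; 21:A/G; 23:G/A; 25:C/A; 26:C/A; 27:G/C; 29:C/U; 37:A/U.
That gives 12 mismatches out of 38 aligned sites, so the Hamming distance is 12.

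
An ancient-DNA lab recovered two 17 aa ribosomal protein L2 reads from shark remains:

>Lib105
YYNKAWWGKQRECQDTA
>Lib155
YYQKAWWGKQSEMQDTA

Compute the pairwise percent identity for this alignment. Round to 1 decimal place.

Differing sites — 3:N/Q; 11:R/S; 13:C/M.
14 of the 17 sites match, so the percent identity is 14/17 × 100 = 82.4%.

82.4%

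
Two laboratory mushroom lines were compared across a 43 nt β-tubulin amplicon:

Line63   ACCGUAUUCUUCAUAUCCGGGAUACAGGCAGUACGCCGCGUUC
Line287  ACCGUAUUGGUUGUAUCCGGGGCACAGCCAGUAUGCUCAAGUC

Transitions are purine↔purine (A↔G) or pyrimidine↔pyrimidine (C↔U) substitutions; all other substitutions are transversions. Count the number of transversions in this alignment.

Mismatches occur at site 9 (C↔G, transversion), site 10 (U↔G, transversion), site 12 (C↔U, transition), site 13 (A↔G, transition), site 22 (A↔G, transition), site 23 (U↔C, transition), site 28 (G↔C, transversion), site 34 (C↔U, transition), site 37 (C↔U, transition), site 38 (G↔C, transversion), site 39 (C↔A, transversion), site 40 (G↔A, transition), site 41 (U↔G, transversion).
Of the 13 differences, 7 transitions and 6 transversions, so the answer is 6.

6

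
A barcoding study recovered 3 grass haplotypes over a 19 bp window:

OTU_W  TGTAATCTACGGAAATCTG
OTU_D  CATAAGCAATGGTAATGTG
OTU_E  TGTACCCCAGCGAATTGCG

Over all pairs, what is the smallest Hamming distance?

Pairwise Hamming distances:
  OTU_W vs OTU_D: 7
  OTU_W vs OTU_E: 8
  OTU_D vs OTU_E: 10
The smallest is 7, between OTU_W and OTU_D.

7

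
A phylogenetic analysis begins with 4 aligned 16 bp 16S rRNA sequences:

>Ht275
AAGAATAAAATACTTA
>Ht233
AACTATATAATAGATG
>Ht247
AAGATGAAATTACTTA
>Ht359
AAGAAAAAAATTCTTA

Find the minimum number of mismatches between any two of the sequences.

Pairwise Hamming distances:
  Ht275 vs Ht233: 6
  Ht275 vs Ht247: 3
  Ht275 vs Ht359: 2
  Ht233 vs Ht247: 9
  Ht233 vs Ht359: 8
  Ht247 vs Ht359: 4
The smallest is 2, between Ht275 and Ht359.

2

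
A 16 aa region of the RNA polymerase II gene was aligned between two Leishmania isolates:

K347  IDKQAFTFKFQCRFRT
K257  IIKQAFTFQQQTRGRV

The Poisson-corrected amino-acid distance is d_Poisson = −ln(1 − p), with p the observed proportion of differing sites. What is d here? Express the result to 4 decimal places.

0.4700

Mismatches occur at site 2 (D↔I), site 9 (K↔Q), site 10 (F↔Q), site 12 (C↔T), site 14 (F↔G), site 16 (T↔V).
p = 6/16 = 0.375000.
d = −ln(1 − 0.375000) = −ln(0.625000) = 0.4700.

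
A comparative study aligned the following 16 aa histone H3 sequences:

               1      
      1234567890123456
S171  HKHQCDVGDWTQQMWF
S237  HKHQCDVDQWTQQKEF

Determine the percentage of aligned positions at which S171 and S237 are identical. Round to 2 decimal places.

The sequences differ at positions 8 (G/D), 9 (D/Q), 14 (M/K), 15 (W/E).
12 of the 16 sites match, so the percent identity is 12/16 × 100 = 75.00%.

75.00%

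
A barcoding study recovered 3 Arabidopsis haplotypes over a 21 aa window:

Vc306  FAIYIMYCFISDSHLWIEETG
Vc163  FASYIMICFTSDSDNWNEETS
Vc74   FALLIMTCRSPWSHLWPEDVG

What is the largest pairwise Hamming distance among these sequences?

13

Pairwise Hamming distances:
  Vc306 vs Vc163: 7
  Vc306 vs Vc74: 10
  Vc163 vs Vc74: 13
The largest is 13, between Vc163 and Vc74.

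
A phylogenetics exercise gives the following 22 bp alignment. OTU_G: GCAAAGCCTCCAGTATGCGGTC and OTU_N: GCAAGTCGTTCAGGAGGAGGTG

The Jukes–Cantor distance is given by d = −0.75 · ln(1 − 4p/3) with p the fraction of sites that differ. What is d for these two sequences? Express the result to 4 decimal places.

0.4975

Mismatches occur at site 5 (A↔G), site 6 (G↔T), site 8 (C↔G), site 10 (C↔T), site 14 (T↔G), site 16 (T↔G), site 18 (C↔A), site 22 (C↔G).
p = 8/22 = 0.363636.
d = −0.75 · ln(1 − (4/3)·0.363636) = −0.75 · ln(0.515152) = −0.75 · (-0.663293) = 0.4975.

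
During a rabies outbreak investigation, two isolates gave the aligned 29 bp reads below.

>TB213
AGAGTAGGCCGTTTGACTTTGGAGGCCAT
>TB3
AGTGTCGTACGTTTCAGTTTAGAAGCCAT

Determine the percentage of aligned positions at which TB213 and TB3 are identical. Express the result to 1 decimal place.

72.4%

The sequences differ at positions 3 (A/T), 6 (A/C), 8 (G/T), 9 (C/A), 15 (G/C), 17 (C/G), 21 (G/A), 24 (G/A).
21 of the 29 sites match, so the percent identity is 21/29 × 100 = 72.4%.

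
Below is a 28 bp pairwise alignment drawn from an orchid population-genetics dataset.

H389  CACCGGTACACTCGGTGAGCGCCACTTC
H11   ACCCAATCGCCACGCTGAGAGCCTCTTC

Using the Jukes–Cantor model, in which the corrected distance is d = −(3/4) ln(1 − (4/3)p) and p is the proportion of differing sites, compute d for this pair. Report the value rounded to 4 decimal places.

Mismatches occur at site 1 (C/A), site 2 (A/C), site 5 (G/A), site 6 (G/A), site 8 (A/C), site 9 (C/G), site 10 (A/C), site 12 (T/A), site 15 (G/C), site 20 (C/A), site 24 (A/T).
p = 11/28 = 0.392857.
d = −0.75 · ln(1 − (4/3)·0.392857) = −0.75 · ln(0.476191) = −0.75 · (-0.741936) = 0.5565.

0.5565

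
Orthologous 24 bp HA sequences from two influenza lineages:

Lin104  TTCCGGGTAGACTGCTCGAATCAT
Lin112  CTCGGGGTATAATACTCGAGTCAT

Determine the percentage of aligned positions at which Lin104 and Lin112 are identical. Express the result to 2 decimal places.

Mismatches occur at site 1 (T↔C), site 4 (C↔G), site 10 (G↔T), site 12 (C↔A), site 14 (G↔A), site 20 (A↔G).
18 of the 24 sites match, so the percent identity is 18/24 × 100 = 75.00%.

75.00%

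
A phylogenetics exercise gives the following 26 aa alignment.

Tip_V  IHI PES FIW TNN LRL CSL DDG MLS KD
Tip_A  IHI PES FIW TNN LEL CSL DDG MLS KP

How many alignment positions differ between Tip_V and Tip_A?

2

Differing sites — 14:R/E; 26:D/P.
That gives 2 mismatches out of 26 aligned sites, so the Hamming distance is 2.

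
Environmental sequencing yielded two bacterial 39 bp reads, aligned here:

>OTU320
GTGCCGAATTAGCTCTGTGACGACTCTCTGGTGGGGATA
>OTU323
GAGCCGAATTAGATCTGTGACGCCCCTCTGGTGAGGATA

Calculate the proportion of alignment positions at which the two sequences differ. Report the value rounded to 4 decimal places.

The sequences differ at positions 2 (T/A), 13 (C/A), 23 (A/C), 25 (T/C), 34 (G/A).
There are 5 differences over 39 sites, so p = 5/39 = 0.1282.

0.1282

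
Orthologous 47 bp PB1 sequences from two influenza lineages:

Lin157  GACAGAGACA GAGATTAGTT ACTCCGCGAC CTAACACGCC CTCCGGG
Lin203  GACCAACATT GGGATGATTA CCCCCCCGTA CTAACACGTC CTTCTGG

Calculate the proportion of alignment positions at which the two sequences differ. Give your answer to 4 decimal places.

The sequences differ at positions 4 (A/C), 5 (G/A), 7 (G/C), 9 (C/T), 10 (A/T), 12 (A/G), 16 (T/G), 18 (G/T), 20 (T/A), 21 (A/C), 23 (T/C), 26 (G/C), 29 (A/T), 30 (C/A), 39 (C/T), 43 (C/T), 45 (G/T).
There are 17 differences over 47 sites, so p = 17/47 = 0.3617.

0.3617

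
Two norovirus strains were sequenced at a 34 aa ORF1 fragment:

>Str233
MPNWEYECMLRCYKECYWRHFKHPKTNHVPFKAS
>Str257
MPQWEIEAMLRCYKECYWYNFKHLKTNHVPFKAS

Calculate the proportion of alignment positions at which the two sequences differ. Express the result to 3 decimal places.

0.176

The sequences differ at positions 3 (N/Q), 6 (Y/I), 8 (C/A), 19 (R/Y), 20 (H/N), 24 (P/L).
There are 6 differences over 34 sites, so p = 6/34 = 0.176.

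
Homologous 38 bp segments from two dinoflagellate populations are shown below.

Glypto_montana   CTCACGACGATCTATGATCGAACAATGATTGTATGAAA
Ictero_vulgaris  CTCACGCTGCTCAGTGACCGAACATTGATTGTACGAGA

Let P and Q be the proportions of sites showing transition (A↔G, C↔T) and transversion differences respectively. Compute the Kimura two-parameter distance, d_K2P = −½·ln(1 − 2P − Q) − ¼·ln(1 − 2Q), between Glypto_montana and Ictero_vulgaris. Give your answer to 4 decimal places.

Mismatches occur at site 7 (A/C, transversion), site 8 (C/T, transition), site 10 (A/C, transversion), site 13 (T/A, transversion), site 14 (A/G, transition), site 18 (T/C, transition), site 25 (A/T, transversion), site 34 (T/C, transition), site 37 (A/G, transition).
Of the 9 differences, 5 transitions and 4 transversions over 38 sites: P = 5/38 = 0.131579, Q = 4/38 = 0.105263.
d = −0.5·ln(0.631579) − 0.25·ln(0.789474) = −0.5·(-0.459532) − 0.25·(-0.236388) = 0.2889.

0.2889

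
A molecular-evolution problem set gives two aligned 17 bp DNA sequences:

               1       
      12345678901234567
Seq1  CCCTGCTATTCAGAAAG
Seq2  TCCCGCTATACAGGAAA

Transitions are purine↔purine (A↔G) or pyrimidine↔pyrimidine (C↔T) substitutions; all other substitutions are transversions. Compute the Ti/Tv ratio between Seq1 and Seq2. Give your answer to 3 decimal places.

4.000

Differing sites — 1:C/T (Ti); 4:T/C (Ti); 10:T/A (Tv); 14:A/G (Ti); 17:G/A (Ti).
Of the 5 differences, 4 transitions and 1 transversion, so Ti/Tv = 4/1 = 4.000.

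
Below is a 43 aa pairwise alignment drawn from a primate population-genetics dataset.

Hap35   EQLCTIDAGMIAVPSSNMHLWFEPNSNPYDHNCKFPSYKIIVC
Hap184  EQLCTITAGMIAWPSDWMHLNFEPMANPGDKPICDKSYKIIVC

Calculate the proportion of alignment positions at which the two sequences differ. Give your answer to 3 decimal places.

0.326

Differing sites — 7:D/T; 13:V/W; 16:S/D; 17:N/W; 21:W/N; 25:N/M; 26:S/A; 29:Y/G; 31:H/K; 32:N/P; 33:C/I; 34:K/C; 35:F/D; 36:P/K.
There are 14 differences over 43 sites, so p = 14/43 = 0.326.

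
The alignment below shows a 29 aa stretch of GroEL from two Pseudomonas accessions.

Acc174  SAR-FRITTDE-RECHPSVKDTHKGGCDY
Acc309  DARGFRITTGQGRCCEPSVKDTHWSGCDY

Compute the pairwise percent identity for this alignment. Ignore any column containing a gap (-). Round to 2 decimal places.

74.07%

Excluding the 2 gap columns leaves 27 comparable sites.
Differing sites — 1:S/D; 10:D/G; 11:E/Q; 14:E/C; 16:H/E; 24:K/W; 25:G/S.
20 of the 27 comparable sites match, so the percent identity is 20/27 × 100 = 74.07%.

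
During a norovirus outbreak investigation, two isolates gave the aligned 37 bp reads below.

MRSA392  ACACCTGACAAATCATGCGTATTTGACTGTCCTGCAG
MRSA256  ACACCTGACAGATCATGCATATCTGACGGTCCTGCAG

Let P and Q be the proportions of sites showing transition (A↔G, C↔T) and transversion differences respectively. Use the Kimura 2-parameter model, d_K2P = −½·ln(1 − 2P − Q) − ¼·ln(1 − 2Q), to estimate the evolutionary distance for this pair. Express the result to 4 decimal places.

0.1188

Mismatches occur at site 11 (A→G, transition), site 19 (G→A, transition), site 23 (T→C, transition), site 28 (T→G, transversion).
Of the 4 differences, 3 transitions and 1 transversion over 37 sites: P = 3/37 = 0.081081, Q = 1/37 = 0.027027.
d = −0.5·ln(0.810811) − 0.25·ln(0.945946) = −0.5·(-0.209720) − 0.25·(-0.055570) = 0.1188.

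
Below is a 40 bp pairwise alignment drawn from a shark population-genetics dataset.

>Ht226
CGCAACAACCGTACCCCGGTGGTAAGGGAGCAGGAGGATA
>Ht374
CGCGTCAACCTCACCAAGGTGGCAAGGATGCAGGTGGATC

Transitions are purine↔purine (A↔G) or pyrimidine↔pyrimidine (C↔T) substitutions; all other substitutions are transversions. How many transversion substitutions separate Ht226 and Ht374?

Mismatches occur at site 4 (A/G, transition), site 5 (A/T, transversion), site 11 (G/T, transversion), site 12 (T/C, transition), site 16 (C/A, transversion), site 17 (C/A, transversion), site 23 (T/C, transition), site 28 (G/A, transition), site 29 (A/T, transversion), site 35 (A/T, transversion), site 40 (A/C, transversion).
Of the 11 differences, 4 transitions and 7 transversions, so the answer is 7.

7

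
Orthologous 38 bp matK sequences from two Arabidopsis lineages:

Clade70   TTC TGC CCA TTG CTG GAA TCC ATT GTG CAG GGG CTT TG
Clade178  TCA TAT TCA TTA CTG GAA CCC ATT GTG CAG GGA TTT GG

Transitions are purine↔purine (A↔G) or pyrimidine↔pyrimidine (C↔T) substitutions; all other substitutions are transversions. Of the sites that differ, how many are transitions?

8

The sequences differ at positions 2 (T/C, transition), 3 (C/A, transversion), 5 (G/A, transition), 6 (C/T, transition), 7 (C/T, transition), 12 (G/A, transition), 19 (T/C, transition), 33 (G/A, transition), 34 (C/T, transition), 37 (T/G, transversion).
Of the 10 differences, 8 transitions and 2 transversions, so the answer is 8.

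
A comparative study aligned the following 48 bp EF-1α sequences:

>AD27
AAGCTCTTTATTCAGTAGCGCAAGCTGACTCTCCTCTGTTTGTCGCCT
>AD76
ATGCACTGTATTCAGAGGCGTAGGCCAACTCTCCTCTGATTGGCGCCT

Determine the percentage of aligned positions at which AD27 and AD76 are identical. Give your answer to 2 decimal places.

Mismatches occur at site 2 (A/T), site 5 (T/A), site 8 (T/G), site 16 (T/A), site 17 (A/G), site 21 (C/T), site 23 (A/G), site 26 (T/C), site 27 (G/A), site 39 (T/A), site 43 (T/G).
37 of the 48 sites match, so the percent identity is 37/48 × 100 = 77.08%.

77.08%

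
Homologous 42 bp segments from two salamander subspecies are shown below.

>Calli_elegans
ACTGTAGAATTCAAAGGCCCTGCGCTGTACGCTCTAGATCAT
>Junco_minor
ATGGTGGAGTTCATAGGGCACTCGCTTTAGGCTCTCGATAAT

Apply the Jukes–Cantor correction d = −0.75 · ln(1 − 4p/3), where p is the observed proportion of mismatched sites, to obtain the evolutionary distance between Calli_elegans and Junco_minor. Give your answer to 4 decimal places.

Mismatches occur at site 2 (C↔T), site 3 (T↔G), site 6 (A↔G), site 9 (A↔G), site 14 (A↔T), site 18 (C↔G), site 20 (C↔A), site 21 (T↔C), site 22 (G↔T), site 27 (G↔T), site 30 (C↔G), site 36 (A↔C), site 40 (C↔A).
p = 13/42 = 0.309524.
d = −0.75 · ln(1 − (4/3)·0.309524) = −0.75 · ln(0.587301) = −0.75 · (-0.532218) = 0.3992.

0.3992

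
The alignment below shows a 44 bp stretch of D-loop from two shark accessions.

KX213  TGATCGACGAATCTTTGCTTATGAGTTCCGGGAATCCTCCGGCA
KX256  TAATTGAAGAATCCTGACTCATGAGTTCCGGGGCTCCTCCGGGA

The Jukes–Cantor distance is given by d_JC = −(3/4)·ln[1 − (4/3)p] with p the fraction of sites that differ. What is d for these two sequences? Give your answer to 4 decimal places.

The sequences differ at positions 2 (G/A), 5 (C/T), 8 (C/A), 14 (T/C), 16 (T/G), 17 (G/A), 20 (T/C), 33 (A/G), 34 (A/C), 43 (C/G).
p = 10/44 = 0.227273.
d = −0.75 · ln(1 − (4/3)·0.227273) = −0.75 · ln(0.696969) = −0.75 · (-0.361014) = 0.2708.

0.2708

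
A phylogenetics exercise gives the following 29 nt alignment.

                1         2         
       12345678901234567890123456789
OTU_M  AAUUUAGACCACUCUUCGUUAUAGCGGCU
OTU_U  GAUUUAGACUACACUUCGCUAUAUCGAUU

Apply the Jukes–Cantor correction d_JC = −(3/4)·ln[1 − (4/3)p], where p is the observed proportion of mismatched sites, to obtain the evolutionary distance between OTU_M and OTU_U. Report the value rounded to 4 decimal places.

0.2913

The sequences differ at positions 1 (A/G), 10 (C/U), 13 (U/A), 19 (U/C), 24 (G/U), 27 (G/A), 28 (C/U).
p = 7/29 = 0.241379.
d = −0.75 · ln(1 − (4/3)·0.241379) = −0.75 · ln(0.678161) = −0.75 · (-0.388371) = 0.2913.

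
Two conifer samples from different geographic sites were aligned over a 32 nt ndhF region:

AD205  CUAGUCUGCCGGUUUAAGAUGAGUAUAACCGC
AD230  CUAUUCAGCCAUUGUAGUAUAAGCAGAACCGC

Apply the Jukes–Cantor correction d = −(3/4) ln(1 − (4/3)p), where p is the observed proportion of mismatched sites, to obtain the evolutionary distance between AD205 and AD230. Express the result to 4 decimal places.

0.4042

The sequences differ at positions 4 (G/U), 7 (U/A), 11 (G/A), 12 (G/U), 14 (U/G), 17 (A/G), 18 (G/U), 21 (G/A), 24 (U/C), 26 (U/G).
p = 10/32 = 0.312500.
d = −0.75 · ln(1 − (4/3)·0.312500) = −0.75 · ln(0.583333) = −0.75 · (-0.538997) = 0.4042.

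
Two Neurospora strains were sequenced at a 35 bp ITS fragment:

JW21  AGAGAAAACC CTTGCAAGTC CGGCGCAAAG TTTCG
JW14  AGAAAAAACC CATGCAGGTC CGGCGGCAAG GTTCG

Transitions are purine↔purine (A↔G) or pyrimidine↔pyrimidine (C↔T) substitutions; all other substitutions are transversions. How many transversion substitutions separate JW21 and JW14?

Mismatches occur at site 4 (G↔A, transition), site 12 (T↔A, transversion), site 17 (A↔G, transition), site 26 (C↔G, transversion), site 27 (A↔C, transversion), site 31 (T↔G, transversion).
Of the 6 differences, 2 transitions and 4 transversions, so the answer is 4.

4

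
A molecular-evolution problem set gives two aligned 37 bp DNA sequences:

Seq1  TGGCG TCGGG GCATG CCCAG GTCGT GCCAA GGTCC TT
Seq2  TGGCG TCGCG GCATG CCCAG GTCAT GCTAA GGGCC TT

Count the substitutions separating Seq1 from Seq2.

Mismatches occur at site 9 (G↔C), site 24 (G↔A), site 28 (C↔T), site 33 (T↔G).
That gives 4 mismatches out of 37 aligned sites, so the Hamming distance is 4.

4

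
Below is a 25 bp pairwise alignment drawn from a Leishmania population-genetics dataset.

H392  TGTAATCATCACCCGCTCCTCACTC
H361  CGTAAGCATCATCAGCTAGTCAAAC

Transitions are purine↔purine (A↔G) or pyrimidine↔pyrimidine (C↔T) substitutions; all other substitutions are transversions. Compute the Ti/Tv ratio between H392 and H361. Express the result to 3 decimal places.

The sequences differ at positions 1 (T/C, transition), 6 (T/G, transversion), 12 (C/T, transition), 14 (C/A, transversion), 18 (C/A, transversion), 19 (C/G, transversion), 23 (C/A, transversion), 24 (T/A, transversion).
Of the 8 differences, 2 transitions and 6 transversions, so Ti/Tv = 2/6 = 0.333.

0.333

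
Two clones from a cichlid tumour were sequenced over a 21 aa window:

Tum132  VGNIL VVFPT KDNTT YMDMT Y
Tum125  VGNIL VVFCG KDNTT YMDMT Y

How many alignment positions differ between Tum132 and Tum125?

2

Differing sites — 9:P/C; 10:T/G.
That gives 2 mismatches out of 21 aligned sites, so the Hamming distance is 2.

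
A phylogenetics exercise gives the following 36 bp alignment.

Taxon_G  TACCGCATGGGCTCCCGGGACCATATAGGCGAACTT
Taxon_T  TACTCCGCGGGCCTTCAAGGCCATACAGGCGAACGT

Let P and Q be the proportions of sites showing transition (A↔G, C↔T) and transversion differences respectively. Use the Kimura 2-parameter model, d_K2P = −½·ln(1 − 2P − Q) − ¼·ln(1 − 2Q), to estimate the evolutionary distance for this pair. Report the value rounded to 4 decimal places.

Differing sites — 4:C/T (Ti); 5:G/C (Tv); 7:A/G (Ti); 8:T/C (Ti); 13:T/C (Ti); 14:C/T (Ti); 15:C/T (Ti); 17:G/A (Ti); 18:G/A (Ti); 20:A/G (Ti); 26:T/C (Ti); 35:T/G (Tv).
Of the 12 differences, 10 transitions and 2 transversions over 36 sites: P = 10/36 = 0.277778, Q = 2/36 = 0.055556.
d = −0.5·ln(0.388888) − 0.25·ln(0.888888) = −0.5·(-0.944464) − 0.25·(-0.117784) = 0.5017.

0.5017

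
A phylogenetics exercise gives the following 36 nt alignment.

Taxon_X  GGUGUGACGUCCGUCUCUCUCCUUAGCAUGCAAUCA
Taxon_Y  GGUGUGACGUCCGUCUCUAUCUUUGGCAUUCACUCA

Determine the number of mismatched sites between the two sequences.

The sequences differ at positions 19 (C/A), 22 (C/U), 25 (A/G), 30 (G/U), 33 (A/C).
That gives 5 mismatches out of 36 aligned sites, so the Hamming distance is 5.

5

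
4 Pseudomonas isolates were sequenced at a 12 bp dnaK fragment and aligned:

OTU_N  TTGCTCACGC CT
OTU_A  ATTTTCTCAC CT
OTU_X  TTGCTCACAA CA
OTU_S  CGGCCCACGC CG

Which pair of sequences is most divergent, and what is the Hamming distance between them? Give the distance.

Pairwise Hamming distances:
  OTU_N vs OTU_A: 5
  OTU_N vs OTU_X: 3
  OTU_N vs OTU_S: 4
  OTU_A vs OTU_X: 6
  OTU_A vs OTU_S: 8
  OTU_X vs OTU_S: 6
The largest is 8, between OTU_A and OTU_S.

8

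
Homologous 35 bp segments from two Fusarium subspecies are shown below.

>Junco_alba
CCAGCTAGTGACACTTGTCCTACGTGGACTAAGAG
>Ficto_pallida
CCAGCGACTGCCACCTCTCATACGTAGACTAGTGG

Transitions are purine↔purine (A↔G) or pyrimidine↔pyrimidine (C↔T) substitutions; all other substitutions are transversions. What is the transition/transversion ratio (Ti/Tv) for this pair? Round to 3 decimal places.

Differing sites — 6:T/G (Tv); 8:G/C (Tv); 11:A/C (Tv); 15:T/C (Ti); 17:G/C (Tv); 20:C/A (Tv); 26:G/A (Ti); 32:A/G (Ti); 33:G/T (Tv); 34:A/G (Ti).
Of the 10 differences, 4 transitions and 6 transversions, so Ti/Tv = 4/6 = 0.667.

0.667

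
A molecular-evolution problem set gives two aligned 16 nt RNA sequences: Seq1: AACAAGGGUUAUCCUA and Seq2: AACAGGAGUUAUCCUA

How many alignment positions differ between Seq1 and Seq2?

2

The sequences differ at positions 5 (A/G), 7 (G/A).
That gives 2 mismatches out of 16 aligned sites, so the Hamming distance is 2.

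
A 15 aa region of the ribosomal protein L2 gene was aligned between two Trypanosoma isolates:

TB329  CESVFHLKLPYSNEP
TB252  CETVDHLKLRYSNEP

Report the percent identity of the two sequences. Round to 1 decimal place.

80.0%

Differing sites — 3:S/T; 5:F/D; 10:P/R.
12 of the 15 sites match, so the percent identity is 12/15 × 100 = 80.0%.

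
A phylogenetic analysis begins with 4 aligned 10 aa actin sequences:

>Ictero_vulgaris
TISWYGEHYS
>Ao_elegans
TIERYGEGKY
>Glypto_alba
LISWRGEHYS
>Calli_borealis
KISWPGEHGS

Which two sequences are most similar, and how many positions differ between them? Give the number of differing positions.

2

Pairwise Hamming distances:
  Ictero_vulgaris vs Ao_elegans: 5
  Ictero_vulgaris vs Glypto_alba: 2
  Ictero_vulgaris vs Calli_borealis: 3
  Ao_elegans vs Glypto_alba: 7
  Ao_elegans vs Calli_borealis: 7
  Glypto_alba vs Calli_borealis: 3
The smallest is 2, between Ictero_vulgaris and Glypto_alba.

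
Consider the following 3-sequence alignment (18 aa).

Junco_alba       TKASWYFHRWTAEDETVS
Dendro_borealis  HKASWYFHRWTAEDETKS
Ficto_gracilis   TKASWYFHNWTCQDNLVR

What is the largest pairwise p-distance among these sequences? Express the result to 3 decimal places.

Pairwise Hamming distances:
  Junco_alba vs Dendro_borealis: 2
  Junco_alba vs Ficto_gracilis: 6
  Dendro_borealis vs Ficto_gracilis: 8
The largest is 8 mismatches, between Dendro_borealis and Ficto_gracilis; p = 8/18 = 0.444.

0.444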